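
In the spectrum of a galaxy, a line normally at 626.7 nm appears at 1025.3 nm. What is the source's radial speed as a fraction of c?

0.456c

λ'/λ₀ = 1.6360 > 1 (redshift), so the source is receding.
λ'/λ₀ = √((1 + β)/(1 − β)) for a receding source ⇒ β = (r² − 1)/(r² + 1) with r = λ'/λ₀.
β = (2.6766 − 1)/(2.6766 + 1) ≈ 0.456.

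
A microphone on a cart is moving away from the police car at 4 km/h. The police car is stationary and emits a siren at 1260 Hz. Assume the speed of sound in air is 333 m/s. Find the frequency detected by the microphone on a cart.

4 km/h = 1.111 m/s.
Moving observer, stationary source: f' = f · (v − v_o)/v.
f' = 1260 × (333 − 1.111)/333 = 1260 × 331.89/333 ≈ 1256 Hz.

1256 Hz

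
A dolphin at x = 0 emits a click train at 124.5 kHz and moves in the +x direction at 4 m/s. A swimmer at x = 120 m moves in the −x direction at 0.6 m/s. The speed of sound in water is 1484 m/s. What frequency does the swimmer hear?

124.9 kHz

The observer lies on the +x side, so the source is heading toward the observer and the observer is heading toward the source.
Both move, so f' = f · (v + v_o)/(v − v_s).
f' = 124.5 × (1484 + 0.6)/(1484 − 4) = 124.5 × 1484.6/1480 ≈ 124.9 kHz.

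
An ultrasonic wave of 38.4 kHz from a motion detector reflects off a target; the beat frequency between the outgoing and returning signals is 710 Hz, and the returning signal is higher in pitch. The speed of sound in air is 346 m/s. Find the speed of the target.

3.2 m/s

Double Doppler shift off a moving reflector: f₂ = f₀ · (v + u)/(v − u) (u > 0 toward emitter).
Returning signal is higher, so f₂ = f₀ + Δf = 38400 + 710 = 39110 Hz.
Rearranging, u = v · (f₂ − f₀)/(f₂ + f₀) = 346 × 710/77510 ≈ 3.2 m/s.
So the target is moving at 3.2 m/s toward the emitter.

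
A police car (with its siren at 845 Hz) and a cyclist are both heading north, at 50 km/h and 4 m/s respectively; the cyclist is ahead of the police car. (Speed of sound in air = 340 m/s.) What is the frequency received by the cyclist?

50 km/h = 13.89 m/s.
The cyclist is ahead, so the police car is moving toward it while the cyclist is moving away from the police car.
Both move, so f' = f · (v − v_o)/(v − v_s).
f' = 845 × (340 − 4)/(340 − 13.89) = 845 × 336/326.11 ≈ 871 Hz.

871 Hz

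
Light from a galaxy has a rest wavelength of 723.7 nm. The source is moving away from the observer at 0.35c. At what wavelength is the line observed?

1043.0 nm

Relativistic Doppler for wavelength: λ' = λ₀ · √((1 + β)/(1 − β)).
λ' = 723.7 × √(1.3500/0.6500) = 723.7 × 1.44115 ≈ 1043.0 nm.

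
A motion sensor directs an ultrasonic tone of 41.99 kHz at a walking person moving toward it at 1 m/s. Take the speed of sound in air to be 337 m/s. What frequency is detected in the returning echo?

42.2 kHz

The walking person first receives the wave as a moving observer: f₁ = f₀ · (v + u)/v = 41.99 × (337 + 1)/337 ≈ 42.1 kHz.
The reflection then acts as a moving source: f₂ = f₁ · v/(v − u) ≈ 42.2 kHz.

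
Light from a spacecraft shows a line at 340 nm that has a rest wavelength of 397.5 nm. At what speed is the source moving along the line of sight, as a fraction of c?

λ'/λ₀ = 0.8553 < 1 (blueshift), so the source is approaching.
λ'/λ₀ = √((1 − β)/(1 + β)) for an approaching source ⇒ β = (1 − r²)/(1 + r²) with r = λ'/λ₀.
β = (1 − 0.7316)/(1 + 0.7316) ≈ 0.155.

0.155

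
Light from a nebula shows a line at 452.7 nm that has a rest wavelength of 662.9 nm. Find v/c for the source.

0.364c

λ'/λ₀ = 0.6829 < 1 (blueshift), so the source is approaching.
λ'/λ₀ = √((1 − β)/(1 + β)) for an approaching source ⇒ β = (1 − r²)/(1 + r²) with r = λ'/λ₀.
β = (1 − 0.4664)/(1 + 0.4664) ≈ 0.364.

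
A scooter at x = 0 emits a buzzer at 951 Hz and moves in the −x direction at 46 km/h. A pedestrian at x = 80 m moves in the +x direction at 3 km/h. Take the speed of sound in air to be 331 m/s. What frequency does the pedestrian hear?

46 km/h = 12.78 m/s; 3 km/h = 0.8333 m/s.
The observer lies on the +x side, so the source is heading away from the observer and the observer is heading away from the source.
With source receding and observer receding, f' = f · (v − v_o)/(v + v_s).
f' = 951 × (331 − 0.8333)/(331 + 12.78) = 951 × 330.17/343.78 ≈ 913 Hz.

913 Hz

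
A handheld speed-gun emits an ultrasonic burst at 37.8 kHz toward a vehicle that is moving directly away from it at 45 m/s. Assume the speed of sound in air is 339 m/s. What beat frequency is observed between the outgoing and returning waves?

The vehicle first receives the wave as a moving observer: f₁ = f₀ · (v − u)/v = 37.8 × (339 − 45)/339 ≈ 32.78 kHz.
The reflection then acts as a moving source: f₂ = f₁ · v/(v + u) ≈ 28.94 kHz.
Beat frequency (with f₀ = 37800 Hz): |f₂ − f₀| = 2u·f₀/(v + u) = 2 × 45 × 37800/384 ≈ 8859 Hz.

8859 Hz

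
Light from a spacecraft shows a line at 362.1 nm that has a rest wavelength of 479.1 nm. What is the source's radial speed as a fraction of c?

0.273

λ'/λ₀ = 0.7558 < 1 (blueshift), so the source is approaching.
λ'/λ₀ = √((1 − β)/(1 + β)) for an approaching source ⇒ β = (1 − r²)/(1 + r²) with r = λ'/λ₀.
β = (1 − 0.5712)/(1 + 0.5712) ≈ 0.273.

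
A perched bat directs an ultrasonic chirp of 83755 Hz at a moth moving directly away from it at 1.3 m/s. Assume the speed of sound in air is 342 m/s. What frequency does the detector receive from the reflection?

The moth first receives the wave as a moving observer: f₁ = f₀ · (v − u)/v = 83755 × (342 − 1.3)/342 ≈ 83437 Hz.
The reflection then acts as a moving source: f₂ = f₁ · v/(v + u) ≈ 83121 Hz.
Equivalently f₂ = f₀ · (v − u)/(v + u).

83121 Hz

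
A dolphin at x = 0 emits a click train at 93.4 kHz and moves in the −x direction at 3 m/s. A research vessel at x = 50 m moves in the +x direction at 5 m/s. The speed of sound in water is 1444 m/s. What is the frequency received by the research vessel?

The observer lies on the +x side, so the source is heading away from the observer and the observer is heading away from the source.
Both move, so f' = f · (v − v_o)/(v + v_s).
f' = 93.4 × (1444 − 5)/(1444 + 3) = 93.4 × 1439/1447 ≈ 92.9 kHz.

92.9 kHz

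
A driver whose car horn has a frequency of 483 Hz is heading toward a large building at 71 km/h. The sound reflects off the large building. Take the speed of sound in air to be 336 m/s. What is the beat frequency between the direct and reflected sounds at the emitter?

71 km/h = 19.72 m/s.
The large building receives the sound from a moving source: f₁ = f₀ · v/(v − v_e) = 483 × 336/316.28 ≈ 513.1 Hz.
On the return leg the driver is a moving observer: f₂ = f₁ · (v + v_e)/v = 513.1 × 355.72/336 ≈ 543.2 Hz.
Beat against the emitted tone: |f₂ − f₀| = 2v_e·f₀/(v − v_e) = 2 × 19.72 × 483/316.28 ≈ 60 Hz.

60 Hz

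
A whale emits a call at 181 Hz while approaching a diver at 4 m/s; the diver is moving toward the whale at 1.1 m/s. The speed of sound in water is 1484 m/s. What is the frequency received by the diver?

182 Hz

Both move, so f' = f · (v + v_o)/(v − v_s).
f' = 181 × (1484 + 1.1)/(1484 − 4) = 181 × 1485.1/1480 ≈ 182 Hz.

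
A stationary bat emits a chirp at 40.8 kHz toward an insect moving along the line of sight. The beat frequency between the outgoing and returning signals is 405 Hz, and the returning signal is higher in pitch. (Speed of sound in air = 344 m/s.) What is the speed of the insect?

Double Doppler shift off a moving reflector: f₂ = f₀ · (v + u)/(v − u) (u > 0 toward emitter).
Returning signal is higher, so f₂ = f₀ + Δf = 40800 + 405 = 41205 Hz.
Rearranging, u = v · (f₂ − f₀)/(f₂ + f₀) = 344 × 405/82005 ≈ 1.70 m/s.
So the insect is moving at 1.70 m/s toward the emitter.

1.70 m/s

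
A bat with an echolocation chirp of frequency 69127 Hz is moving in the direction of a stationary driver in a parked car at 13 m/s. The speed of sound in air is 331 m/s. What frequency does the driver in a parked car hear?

Only the source moves, toward the listener, so f' = f · v/(v − v_s).
f' = 69127 × 331/(331 − 13) = 69127 × 331/318 ≈ 71953 Hz.

71953 Hz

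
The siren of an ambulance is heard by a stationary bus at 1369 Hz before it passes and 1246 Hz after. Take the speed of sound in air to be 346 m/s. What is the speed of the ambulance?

16.3 m/s

f₁/f₂ = (v + v_s)/(v − v_s), so v_s = v · (f₁ − f₂)/(f₁ + f₂).
v_s = 346 × (1369 − 1246)/(1369 + 1246) = 346 × 123/2615 ≈ 16.3 m/s.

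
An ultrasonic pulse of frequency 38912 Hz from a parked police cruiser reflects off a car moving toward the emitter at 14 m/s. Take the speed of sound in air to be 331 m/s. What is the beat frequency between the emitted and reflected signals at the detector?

At the car (a moving observer), f₁ = f₀ · (v + u)/v = 38912 × 345/331 ≈ 40558 Hz.
On reflection it acts as a source moving toward the stationary detector: f₂ = f₁ · v/(v − u) = 40558 × 331/317 ≈ 42349 Hz.
Beat frequency: |f₂ − f₀| = 2u·f₀/(v − u) = 2 × 14 × 38912/317 ≈ 3437 Hz.

3437 Hz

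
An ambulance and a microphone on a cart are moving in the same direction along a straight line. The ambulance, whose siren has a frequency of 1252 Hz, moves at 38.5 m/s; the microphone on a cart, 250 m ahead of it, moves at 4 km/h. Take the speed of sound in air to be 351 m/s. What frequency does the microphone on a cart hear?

1402 Hz

4 km/h = 1.111 m/s.
The microphone on a cart is ahead, so the ambulance is moving toward it while the microphone on a cart is moving away from the ambulance.
With source approaching and observer receding, f' = f · (v − v_o)/(v − v_s).
f' = 1252 × (351 − 1.111)/(351 − 38.5) = 1252 × 349.89/312.5 ≈ 1402 Hz.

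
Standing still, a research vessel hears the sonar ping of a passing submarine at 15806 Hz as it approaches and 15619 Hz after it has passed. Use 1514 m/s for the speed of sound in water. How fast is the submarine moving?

f₁/f₂ = (v + v_s)/(v − v_s), so v_s = v · (f₁ − f₂)/(f₁ + f₂).
v_s = 1514 × (15806 − 15619)/(15806 + 15619) = 1514 × 187/31425 ≈ 9.0 m/s.

9.0 m/s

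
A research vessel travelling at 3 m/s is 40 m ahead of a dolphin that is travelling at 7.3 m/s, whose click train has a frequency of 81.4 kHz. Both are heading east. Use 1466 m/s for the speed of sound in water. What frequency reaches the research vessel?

The research vessel is ahead, so the dolphin is moving toward it while the research vessel is moving away from the dolphin.
General Doppler shift: f' = f · (v − v_o)/(v − v_s).
f' = 81.4 × (1466 − 3)/(1466 − 7.3) = 81.4 × 1463/1458.7 ≈ 81.6 kHz.

81.6 kHz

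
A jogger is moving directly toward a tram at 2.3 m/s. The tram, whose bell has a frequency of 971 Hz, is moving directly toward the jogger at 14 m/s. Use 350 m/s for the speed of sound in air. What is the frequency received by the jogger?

1018 Hz

Both move, so f' = f · (v + v_o)/(v − v_s).
f' = 971 × (350 + 2.3)/(350 − 14) = 971 × 352.3/336 ≈ 1018 Hz.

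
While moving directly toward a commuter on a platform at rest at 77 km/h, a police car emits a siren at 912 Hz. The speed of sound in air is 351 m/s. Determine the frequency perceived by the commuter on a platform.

971 Hz

77 km/h = 21.39 m/s.
Only the source moves, toward the listener, so f' = f · v/(v − v_s).
f' = 912 × 351/(351 − 21.39) = 912 × 351/329.6 ≈ 971 Hz.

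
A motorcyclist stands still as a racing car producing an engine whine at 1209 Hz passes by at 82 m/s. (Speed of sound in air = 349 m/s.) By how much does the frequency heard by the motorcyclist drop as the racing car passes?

601 Hz

Approaching: f₁ = f · v/(v − v_s) = 1209 × 349/267 ≈ 1580 Hz.
Receding: f₂ = f · v/(v + v_s) = 1209 × 349/431 ≈ 979 Hz.
Drop: f₁ − f₂ = 2f·v·v_s/(v² − v_s²) = 2 × 1209 × 349 × 82/(349² − 82²) ≈ 601 Hz.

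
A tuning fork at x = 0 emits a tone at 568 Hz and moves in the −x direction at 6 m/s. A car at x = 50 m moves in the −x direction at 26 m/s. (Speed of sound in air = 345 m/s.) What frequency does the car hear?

The observer lies on the +x side, so the source is heading away from the observer and the observer is heading toward the source.
With source receding and observer approaching, f' = f · (v + v_o)/(v + v_s).
f' = 568 × (345 + 26)/(345 + 6) = 568 × 371/351 ≈ 600 Hz.

600 Hz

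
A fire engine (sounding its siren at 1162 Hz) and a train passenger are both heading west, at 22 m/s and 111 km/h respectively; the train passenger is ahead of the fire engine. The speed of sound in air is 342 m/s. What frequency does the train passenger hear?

111 km/h = 30.83 m/s.
The train passenger is ahead, so the fire engine is moving toward it while the train passenger is moving away from the fire engine.
Both move, so f' = f · (v − v_o)/(v − v_s).
f' = 1162 × (342 − 30.83)/(342 − 22) = 1162 × 311.17/320 ≈ 1130 Hz.

1130 Hz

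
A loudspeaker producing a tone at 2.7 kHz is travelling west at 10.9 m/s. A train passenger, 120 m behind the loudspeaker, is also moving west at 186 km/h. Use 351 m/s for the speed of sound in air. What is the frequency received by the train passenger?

3.00 kHz

186 km/h = 51.67 m/s.
The train passenger is behind, so the loudspeaker is moving away from it while the train passenger is moving toward the loudspeaker.
Both move, so f' = f · (v + v_o)/(v + v_s).
f' = 2.7 × (351 + 51.67)/(351 + 10.9) = 2.7 × 402.67/361.9 ≈ 3.00 kHz.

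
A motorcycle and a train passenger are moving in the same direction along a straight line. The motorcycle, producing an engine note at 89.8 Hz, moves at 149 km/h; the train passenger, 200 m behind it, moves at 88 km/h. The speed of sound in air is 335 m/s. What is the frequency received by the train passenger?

149 km/h = 41.39 m/s; 88 km/h = 24.44 m/s.
The train passenger is behind, so the motorcycle is moving away from it while the train passenger is moving toward the motorcycle.
General Doppler shift: f' = f · (v + v_o)/(v + v_s).
f' = 89.8 × (335 + 24.44)/(335 + 41.39) = 89.8 × 359.44/376.39 ≈ 86 Hz.

86 Hz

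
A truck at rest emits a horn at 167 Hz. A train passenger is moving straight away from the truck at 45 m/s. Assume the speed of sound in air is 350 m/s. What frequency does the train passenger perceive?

146 Hz

Only the observer moves, away from the source, so f' = f · (v − v_o)/v.
f' = 167 × (350 − 45)/350 = 167 × 305/350 ≈ 146 Hz.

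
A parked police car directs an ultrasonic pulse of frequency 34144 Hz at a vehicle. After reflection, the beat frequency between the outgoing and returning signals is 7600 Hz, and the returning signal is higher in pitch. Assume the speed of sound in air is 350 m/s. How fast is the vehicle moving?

Double Doppler shift off a moving reflector: f₂ = f₀ · (v + u)/(v − u) (u > 0 toward emitter).
Returning signal is higher, so f₂ = f₀ + Δf = 34144 + 7600 = 41744 Hz.
Rearranging, u = v · (f₂ − f₀)/(f₂ + f₀) = 350 × 7600/75888 ≈ 35 m/s.
So the vehicle is moving at 35 m/s toward the emitter.

35 m/s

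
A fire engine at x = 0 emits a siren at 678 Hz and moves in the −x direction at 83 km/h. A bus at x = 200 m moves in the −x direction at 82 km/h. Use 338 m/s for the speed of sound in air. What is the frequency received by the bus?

677 Hz

83 km/h = 23.06 m/s; 82 km/h = 22.78 m/s.
The observer lies on the +x side, so the source is heading away from the observer and the observer is heading toward the source.
General Doppler shift: f' = f · (v + v_o)/(v + v_s).
f' = 678 × (338 + 22.78)/(338 + 23.06) = 678 × 360.78/361.06 ≈ 677 Hz.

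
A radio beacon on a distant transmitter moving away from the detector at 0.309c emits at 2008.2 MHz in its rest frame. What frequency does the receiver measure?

1459.1 MHz

Relativistic Doppler for frequency: f' = f₀ · √((1 − β)/(1 + β)).
f' = 2008.2 × √(0.6910/1.3090) = 2008.2 × 0.72656 ≈ 1459.1 MHz.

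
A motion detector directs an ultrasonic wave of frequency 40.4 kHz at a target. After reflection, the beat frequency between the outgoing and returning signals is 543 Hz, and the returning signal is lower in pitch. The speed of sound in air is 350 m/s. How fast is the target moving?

2.37 m/s

Double Doppler shift off a moving reflector: f₂ = f₀ · (v + u)/(v − u) (u > 0 toward emitter).
Returning signal is lower, so f₂ = f₀ − Δf = 40400 − 543 = 39857 Hz.
Rearranging, u = v · (f₂ − f₀)/(f₂ + f₀) = 350 × -543/80257 ≈ -2.37 m/s.
So the target is moving at 2.37 m/s away from the emitter.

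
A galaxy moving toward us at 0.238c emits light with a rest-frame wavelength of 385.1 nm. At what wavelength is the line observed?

Relativistic Doppler for wavelength: λ' = λ₀ · √((1 − β)/(1 + β)).
λ' = 385.1 × √(0.7620/1.2380) = 385.1 × 0.78454 ≈ 302.1 nm.

302.1 nm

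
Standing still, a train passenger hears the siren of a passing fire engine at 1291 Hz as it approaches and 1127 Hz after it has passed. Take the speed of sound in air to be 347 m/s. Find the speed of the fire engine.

f₁/f₂ = (v + v_s)/(v − v_s), so v_s = v · (f₁ − f₂)/(f₁ + f₂).
v_s = 347 × (1291 − 1127)/(1291 + 1127) = 347 × 164/2418 ≈ 23.5 m/s.

23.5 m/s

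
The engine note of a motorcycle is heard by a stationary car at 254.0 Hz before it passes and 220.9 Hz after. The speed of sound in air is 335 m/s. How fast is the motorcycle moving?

f₁/f₂ = (v + v_s)/(v − v_s), so v_s = v · (f₁ − f₂)/(f₁ + f₂).
v_s = 335 × (254.0 − 220.9)/(254.0 + 220.9) = 335 × 33.1/474.9 ≈ 23.3 m/s.

23.3 m/s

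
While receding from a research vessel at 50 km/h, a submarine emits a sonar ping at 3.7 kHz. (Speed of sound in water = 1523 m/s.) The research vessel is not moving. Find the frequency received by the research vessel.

50 km/h = 13.89 m/s.
Only the source moves, away from the listener, so f' = f · v/(v + v_s).
f' = 3.7 × 1523/(1523 + 13.89) = 3.7 × 1523/1537 ≈ 3.67 kHz.

3.67 kHz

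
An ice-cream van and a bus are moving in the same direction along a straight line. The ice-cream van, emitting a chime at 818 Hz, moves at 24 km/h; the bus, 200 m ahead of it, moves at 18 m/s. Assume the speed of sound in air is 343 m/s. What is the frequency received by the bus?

24 km/h = 6.667 m/s.
The bus is ahead, so the ice-cream van is moving toward it while the bus is moving away from the ice-cream van.
General Doppler shift: f' = f · (v − v_o)/(v − v_s).
f' = 818 × (343 − 18)/(343 − 6.667) = 818 × 325/336.33 ≈ 790 Hz.

790 Hz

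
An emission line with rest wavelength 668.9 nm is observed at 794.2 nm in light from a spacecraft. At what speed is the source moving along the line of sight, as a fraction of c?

λ'/λ₀ = 1.1873 > 1 (redshift), so the source is receding.
λ'/λ₀ = √((1 + β)/(1 − β)) for a receding source ⇒ β = (r² − 1)/(r² + 1) with r = λ'/λ₀.
β = (1.4097 − 1)/(1.4097 + 1) ≈ 0.170.

0.170c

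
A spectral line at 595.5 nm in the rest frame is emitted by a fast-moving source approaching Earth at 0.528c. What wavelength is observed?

331.0 nm

Relativistic Doppler for wavelength: λ' = λ₀ · √((1 − β)/(1 + β)).
λ' = 595.5 × √(0.4720/1.5280) = 595.5 × 0.55579 ≈ 331.0 nm.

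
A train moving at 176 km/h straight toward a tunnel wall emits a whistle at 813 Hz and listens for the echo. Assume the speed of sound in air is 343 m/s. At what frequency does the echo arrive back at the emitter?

176 km/h = 48.89 m/s.
The tunnel wall receives the sound from a moving source: f₁ = f₀ · v/(v − v_e) = 813 × 343/294.11 ≈ 948 Hz.
On the return leg the train is a moving observer: f₂ = f₁ · (v + v_e)/v = 948 × 391.89/343 ≈ 1083 Hz.

1083 Hz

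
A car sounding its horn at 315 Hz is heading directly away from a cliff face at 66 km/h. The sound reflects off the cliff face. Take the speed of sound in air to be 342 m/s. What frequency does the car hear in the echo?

283 Hz

66 km/h = 18.33 m/s.
The cliff face receives the sound from a moving source: f₁ = f₀ · v/(v + v_e) = 315 × 342/360.33 ≈ 299 Hz.
On the return leg the car is a moving observer: f₂ = f₁ · (v − v_e)/v = 299 × 323.67/342 ≈ 283 Hz.
Equivalently f₂ = f₀ · (v − v_e)/(v + v_e).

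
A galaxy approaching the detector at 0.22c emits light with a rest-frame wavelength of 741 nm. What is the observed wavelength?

Relativistic Doppler for wavelength: λ' = λ₀ · √((1 − β)/(1 + β)).
λ' = 741 × √(0.7800/1.2200) = 741 × 0.79959 ≈ 592.5 nm.

592.5 nm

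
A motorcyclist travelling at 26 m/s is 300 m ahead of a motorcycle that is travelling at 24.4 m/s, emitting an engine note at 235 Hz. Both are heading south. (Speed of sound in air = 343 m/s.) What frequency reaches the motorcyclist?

The motorcyclist is ahead, so the motorcycle is moving toward it while the motorcyclist is moving away from the motorcycle.
With source approaching and observer receding, f' = f · (v − v_o)/(v − v_s).
f' = 235 × (343 − 26)/(343 − 24.4) = 235 × 317/318.6 ≈ 234 Hz.

234 Hz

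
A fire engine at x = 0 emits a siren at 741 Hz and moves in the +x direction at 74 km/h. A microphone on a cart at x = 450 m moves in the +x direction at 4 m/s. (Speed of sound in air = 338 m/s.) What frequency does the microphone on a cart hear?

780 Hz

74 km/h = 20.56 m/s.
The observer lies on the +x side, so the source is heading toward the observer and the observer is heading away from the source.
With source approaching and observer receding, f' = f · (v − v_o)/(v − v_s).
f' = 741 × (338 − 4)/(338 − 20.56) = 741 × 334/317.44 ≈ 780 Hz.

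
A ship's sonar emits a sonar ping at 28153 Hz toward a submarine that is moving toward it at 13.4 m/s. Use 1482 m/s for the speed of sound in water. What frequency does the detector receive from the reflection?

At the submarine (a moving observer), f₁ = f₀ · (v + u)/v = 28153 × 1495.4/1482 ≈ 28408 Hz.
On reflection it acts as a source moving toward the stationary detector: f₂ = f₁ · v/(v − u) = 28408 × 1482/1468.6 ≈ 28667 Hz.

28667 Hz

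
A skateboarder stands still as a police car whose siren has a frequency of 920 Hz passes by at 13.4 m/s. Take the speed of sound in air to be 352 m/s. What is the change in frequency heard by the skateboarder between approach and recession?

Approaching: f₁ = f · v/(v − v_s) = 920 × 352/338.6 ≈ 956.4 Hz.
Receding: f₂ = f · v/(v + v_s) = 920 × 352/365.4 ≈ 886.3 Hz.
Drop: f₁ − f₂ = 2f·v·v_s/(v² − v_s²) = 2 × 920 × 352 × 13.4/(352² − 13.4²) ≈ 70.1 Hz.

70.1 Hz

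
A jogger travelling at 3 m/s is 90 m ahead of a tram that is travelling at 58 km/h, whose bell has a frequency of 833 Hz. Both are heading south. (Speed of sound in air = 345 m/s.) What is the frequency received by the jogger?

866 Hz

58 km/h = 16.11 m/s.
The jogger is ahead, so the tram is moving toward it while the jogger is moving away from the tram.
General Doppler shift: f' = f · (v − v_o)/(v − v_s).
f' = 833 × (345 − 3)/(345 − 16.11) = 833 × 342/328.89 ≈ 866 Hz.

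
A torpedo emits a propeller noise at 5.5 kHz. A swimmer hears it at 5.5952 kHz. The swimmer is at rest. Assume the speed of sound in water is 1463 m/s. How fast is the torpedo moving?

24.9 m/s

f' > f, so the torpedo is approaching.
f' = f · v/(v − v_s) ⇒ v_s = v · |1 − f/f'|.
v_s = 1463 × |1 − 5.5/5.5952| = 1463 × 0.01701 ≈ 24.9 m/s.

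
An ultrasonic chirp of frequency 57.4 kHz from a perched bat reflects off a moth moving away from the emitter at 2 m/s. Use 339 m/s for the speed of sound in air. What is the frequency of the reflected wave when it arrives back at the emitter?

56.7 kHz

The moth first receives the wave as a moving observer: f₁ = f₀ · (v − u)/v = 57.4 × (339 − 2)/339 ≈ 57.1 kHz.
The reflection then acts as a moving source: f₂ = f₁ · v/(v + u) ≈ 56.7 kHz.
Equivalently f₂ = f₀ · (v − u)/(v + u).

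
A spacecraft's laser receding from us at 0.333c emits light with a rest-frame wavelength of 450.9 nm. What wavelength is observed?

Relativistic Doppler for wavelength: λ' = λ₀ · √((1 + β)/(1 − β)).
λ' = 450.9 × √(1.3330/0.6670) = 450.9 × 1.41368 ≈ 637.4 nm.

637.4 nm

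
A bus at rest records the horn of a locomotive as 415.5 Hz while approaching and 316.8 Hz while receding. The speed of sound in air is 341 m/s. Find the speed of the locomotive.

f₁/f₂ = (v + v_s)/(v − v_s), so v_s = v · (f₁ − f₂)/(f₁ + f₂).
v_s = 341 × (415.5 − 316.8)/(415.5 + 316.8) = 341 × 98.7/732.3 ≈ 46 m/s.

46 m/s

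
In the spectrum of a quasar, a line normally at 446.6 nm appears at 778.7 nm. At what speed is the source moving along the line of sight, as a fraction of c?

λ'/λ₀ = 1.7436 > 1 (redshift), so the source is receding.
λ'/λ₀ = √((1 + β)/(1 − β)) for a receding source ⇒ β = (r² − 1)/(r² + 1) with r = λ'/λ₀.
β = (3.0402 − 1)/(3.0402 + 1) ≈ 0.505.

0.505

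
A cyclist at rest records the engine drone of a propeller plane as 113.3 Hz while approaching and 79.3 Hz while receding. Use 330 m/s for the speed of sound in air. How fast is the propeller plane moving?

f₁/f₂ = (v + v_s)/(v − v_s), so v_s = v · (f₁ − f₂)/(f₁ + f₂).
v_s = 330 × (113.3 − 79.3)/(113.3 + 79.3) = 330 × 34.0/192.6 ≈ 58 m/s.

58 m/s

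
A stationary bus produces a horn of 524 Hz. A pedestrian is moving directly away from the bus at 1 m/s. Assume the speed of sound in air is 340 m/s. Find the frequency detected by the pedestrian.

Only the observer moves, away from the source, so f' = f · (v − v_o)/v.
f' = 524 × (340 − 1)/340 = 524 × 339/340 ≈ 522 Hz.

522 Hz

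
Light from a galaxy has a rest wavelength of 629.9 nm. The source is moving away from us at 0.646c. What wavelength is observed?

Relativistic Doppler for wavelength: λ' = λ₀ · √((1 + β)/(1 − β)).
λ' = 629.9 × √(1.6460/0.3540) = 629.9 × 2.15632 ≈ 1358.3 nm.

1358.3 nm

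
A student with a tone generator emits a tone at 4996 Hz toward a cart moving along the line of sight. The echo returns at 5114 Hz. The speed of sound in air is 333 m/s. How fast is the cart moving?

Double Doppler shift off a moving reflector: f₂ = f₀ · (v + u)/(v − u) (u > 0 toward emitter).
Rearranging, u = v · (f₂ − f₀)/(f₂ + f₀) = 333 × 118/10110 ≈ 3.9 m/s.
So the cart is moving at 3.9 m/s toward the emitter.

3.9 m/s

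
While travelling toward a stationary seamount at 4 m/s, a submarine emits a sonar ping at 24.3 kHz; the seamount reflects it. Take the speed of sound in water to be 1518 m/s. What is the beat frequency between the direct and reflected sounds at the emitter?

The seamount receives the sound from a moving source: f₁ = f₀ · v/(v − v_e) = 24.3 × 1518/1514 ≈ 24.3642 kHz.
On the return leg the submarine is a moving observer: f₂ = f₁ · (v + v_e)/v = 24.3642 × 1522/1518 ≈ 24.4284 kHz.
Beat against the emitted tone (with f₀ = 24300 Hz): |f₂ − f₀| = 2v_e·f₀/(v − v_e) = 2 × 4 × 24300/1514 ≈ 128 Hz.

128 Hz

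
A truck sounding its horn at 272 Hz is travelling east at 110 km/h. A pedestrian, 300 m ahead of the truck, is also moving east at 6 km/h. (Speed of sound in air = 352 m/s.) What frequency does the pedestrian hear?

296 Hz

110 km/h = 30.56 m/s; 6 km/h = 1.667 m/s.
The pedestrian is ahead, so the truck is moving toward it while the pedestrian is moving away from the truck.
With source approaching and observer receding, f' = f · (v − v_o)/(v − v_s).
f' = 272 × (352 − 1.667)/(352 − 30.56) = 272 × 350.33/321.44 ≈ 296 Hz.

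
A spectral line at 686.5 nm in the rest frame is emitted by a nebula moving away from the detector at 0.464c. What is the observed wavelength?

1134.6 nm

Relativistic Doppler for wavelength: λ' = λ₀ · √((1 + β)/(1 − β)).
λ' = 686.5 × √(1.4640/0.5360) = 686.5 × 1.65268 ≈ 1134.6 nm.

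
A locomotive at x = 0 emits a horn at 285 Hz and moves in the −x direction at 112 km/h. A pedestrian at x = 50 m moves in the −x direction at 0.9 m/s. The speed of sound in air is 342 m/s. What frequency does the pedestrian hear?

262 Hz

112 km/h = 31.11 m/s.
The observer lies on the +x side, so the source is heading away from the observer and the observer is heading toward the source.
Both move, so f' = f · (v + v_o)/(v + v_s).
f' = 285 × (342 + 0.9)/(342 + 31.11) = 285 × 342.9/373.11 ≈ 262 Hz.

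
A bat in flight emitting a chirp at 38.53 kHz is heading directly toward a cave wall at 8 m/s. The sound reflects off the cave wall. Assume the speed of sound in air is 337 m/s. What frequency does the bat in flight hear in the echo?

40.4 kHz

The cave wall receives the sound from a moving source: f₁ = f₀ · v/(v − v_e) = 38.53 × 337/329 ≈ 39.5 kHz.
On the return leg the bat in flight is a moving observer: f₂ = f₁ · (v + v_e)/v = 39.5 × 345/337 ≈ 40.4 kHz.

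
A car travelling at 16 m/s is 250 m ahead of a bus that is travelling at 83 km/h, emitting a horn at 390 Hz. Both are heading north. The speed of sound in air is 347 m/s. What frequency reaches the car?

83 km/h = 23.06 m/s.
The car is ahead, so the bus is moving toward it while the car is moving away from the bus.
General Doppler shift: f' = f · (v − v_o)/(v − v_s).
f' = 390 × (347 − 16)/(347 − 23.06) = 390 × 331/323.94 ≈ 398 Hz.

398 Hz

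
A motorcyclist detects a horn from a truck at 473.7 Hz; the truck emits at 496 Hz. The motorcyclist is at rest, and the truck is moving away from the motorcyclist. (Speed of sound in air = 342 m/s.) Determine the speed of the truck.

f' = f · v/(v + v_s) ⇒ v_s = v · |1 − f/f'|.
v_s = 342 × |1 − 496/473.7| = 342 × 0.04708 ≈ 16.1 m/s.

16.1 m/s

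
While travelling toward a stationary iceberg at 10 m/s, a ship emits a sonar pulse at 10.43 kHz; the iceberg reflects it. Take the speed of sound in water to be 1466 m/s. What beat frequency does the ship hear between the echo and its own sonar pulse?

143 Hz

The iceberg receives the sound from a moving source: f₁ = f₀ · v/(v − v_e) = 10.43 × 1466/1456 ≈ 10.5016 kHz.
On the return leg the ship is a moving observer: f₂ = f₁ · (v + v_e)/v = 10.5016 × 1476/1466 ≈ 10.5733 kHz.
Beat against the emitted tone (with f₀ = 10430 Hz): |f₂ − f₀| = 2v_e·f₀/(v − v_e) = 2 × 10 × 10430/1456 ≈ 143 Hz.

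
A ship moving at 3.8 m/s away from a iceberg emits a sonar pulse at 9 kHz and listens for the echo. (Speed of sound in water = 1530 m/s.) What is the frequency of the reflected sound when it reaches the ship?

The iceberg receives the sound from a moving source: f₁ = f₀ · v/(v + v_e) = 9 × 1530/1533.8 ≈ 8.98 kHz.
On the return leg the ship is a moving observer: f₂ = f₁ · (v − v_e)/v = 8.98 × 1526.2/1530 ≈ 8.96 kHz.
Equivalently f₂ = f₀ · (v − v_e)/(v + v_e).

8.96 kHz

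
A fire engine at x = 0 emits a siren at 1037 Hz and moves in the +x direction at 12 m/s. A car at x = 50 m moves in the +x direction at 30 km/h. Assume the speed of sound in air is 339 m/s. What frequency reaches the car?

1049 Hz

30 km/h = 8.333 m/s.
The observer lies on the +x side, so the source is heading toward the observer and the observer is heading away from the source.
General Doppler shift: f' = f · (v − v_o)/(v − v_s).
f' = 1037 × (339 − 8.333)/(339 − 12) = 1037 × 330.67/327 ≈ 1049 Hz.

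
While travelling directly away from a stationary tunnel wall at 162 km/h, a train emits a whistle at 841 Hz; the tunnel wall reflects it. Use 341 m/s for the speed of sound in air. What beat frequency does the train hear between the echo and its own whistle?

162 km/h = 45 m/s.
The tunnel wall receives the sound from a moving source: f₁ = f₀ · v/(v + v_e) = 841 × 341/386 ≈ 743.0 Hz.
On the return leg the train is a moving observer: f₂ = f₁ · (v − v_e)/v = 743.0 × 296/341 ≈ 644.9 Hz.
Beat against the emitted tone: |f₂ − f₀| = 2v_e·f₀/(v + v_e) = 2 × 45 × 841/386 ≈ 196 Hz.

196 Hz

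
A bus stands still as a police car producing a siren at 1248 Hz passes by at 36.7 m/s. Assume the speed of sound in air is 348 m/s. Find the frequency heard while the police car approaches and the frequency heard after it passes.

Approaching: f₁ = f · v/(v − v_s) = 1248 × 348/311.3 ≈ 1395 Hz.
Receding: f₂ = f · v/(v + v_s) = 1248 × 348/384.7 ≈ 1129 Hz.

1395 Hz approaching; 1129 Hz receding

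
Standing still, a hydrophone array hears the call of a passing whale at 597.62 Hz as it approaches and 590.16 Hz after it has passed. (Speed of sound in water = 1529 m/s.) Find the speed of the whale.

9.6 m/s

f₁/f₂ = (v + v_s)/(v − v_s), so v_s = v · (f₁ − f₂)/(f₁ + f₂).
v_s = 1529 × (597.62 − 590.16)/(597.62 + 590.16) = 1529 × 7.46/1187.78 ≈ 9.6 m/s.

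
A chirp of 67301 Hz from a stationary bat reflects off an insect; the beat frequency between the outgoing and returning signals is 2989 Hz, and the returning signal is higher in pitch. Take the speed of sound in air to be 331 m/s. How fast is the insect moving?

Double Doppler shift off a moving reflector: f₂ = f₀ · (v + u)/(v − u) (u > 0 toward emitter).
Returning signal is higher, so f₂ = f₀ + Δf = 67301 + 2989 = 70290 Hz.
Rearranging, u = v · (f₂ − f₀)/(f₂ + f₀) = 331 × 2989/137591 ≈ 7.2 m/s.
So the insect is moving at 7.2 m/s toward the emitter.

7.2 m/s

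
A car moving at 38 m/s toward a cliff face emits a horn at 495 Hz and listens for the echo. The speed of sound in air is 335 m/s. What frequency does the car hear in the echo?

622 Hz

The cliff face receives the sound from a moving source: f₁ = f₀ · v/(v − v_e) = 495 × 335/297 ≈ 558 Hz.
On the return leg the car is a moving observer: f₂ = f₁ · (v + v_e)/v = 558 × 373/335 ≈ 622 Hz.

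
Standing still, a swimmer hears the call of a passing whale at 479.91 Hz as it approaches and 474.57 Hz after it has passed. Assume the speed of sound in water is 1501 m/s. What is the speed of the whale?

f₁/f₂ = (v + v_s)/(v − v_s), so v_s = v · (f₁ − f₂)/(f₁ + f₂).
v_s = 1501 × (479.91 − 474.57)/(479.91 + 474.57) = 1501 × 5.34/954.48 ≈ 8.4 m/s.

8.4 m/s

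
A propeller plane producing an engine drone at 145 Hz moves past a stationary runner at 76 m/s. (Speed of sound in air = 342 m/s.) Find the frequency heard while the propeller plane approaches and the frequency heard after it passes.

Approaching: f₁ = f · v/(v − v_s) = 145 × 342/266 ≈ 186 Hz.
Receding: f₂ = f · v/(v + v_s) = 145 × 342/418 ≈ 119 Hz.

186 Hz approaching; 119 Hz receding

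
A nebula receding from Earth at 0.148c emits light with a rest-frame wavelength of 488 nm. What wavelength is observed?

Relativistic Doppler for wavelength: λ' = λ₀ · √((1 + β)/(1 − β)).
λ' = 488 × √(1.1480/0.8520) = 488 × 1.16078 ≈ 566.5 nm.

566.5 nm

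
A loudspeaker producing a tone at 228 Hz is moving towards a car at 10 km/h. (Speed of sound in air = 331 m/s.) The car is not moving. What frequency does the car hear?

10 km/h = 2.778 m/s.
Moving source, stationary observer: f' = f · v/(v − v_s) since the source is approaching.
f' = 228 × 331/(331 − 2.778) = 228 × 331/328.2 ≈ 230 Hz.

230 Hz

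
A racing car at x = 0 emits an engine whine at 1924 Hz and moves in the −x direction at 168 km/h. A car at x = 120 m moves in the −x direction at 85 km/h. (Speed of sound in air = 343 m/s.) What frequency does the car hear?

1810 Hz

168 km/h = 46.67 m/s; 85 km/h = 23.61 m/s.
The observer lies on the +x side, so the source is heading away from the observer and the observer is heading toward the source.
Both move, so f' = f · (v + v_o)/(v + v_s).
f' = 1924 × (343 + 23.61)/(343 + 46.67) = 1924 × 366.61/389.67 ≈ 1810 Hz.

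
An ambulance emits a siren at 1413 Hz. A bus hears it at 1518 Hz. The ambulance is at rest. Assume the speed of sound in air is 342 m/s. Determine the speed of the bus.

f' > f, so the bus is approaching.
f' = f · (v + v_o)/v ⇒ v_o = v · |f'/f − 1|.
v_o = 342 × |1518/1413 − 1| = 342 × 0.07431 ≈ 25 m/s.

25 m/s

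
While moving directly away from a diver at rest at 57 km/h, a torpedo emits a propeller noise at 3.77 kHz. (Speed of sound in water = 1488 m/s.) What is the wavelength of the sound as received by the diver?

57 km/h = 15.83 m/s.
With the source moving away from a stationary observer, f' = f · v/(v + v_s).
f' = 3.77 × 1488/(1488 + 15.83) ≈ 3.73 kHz.
λ' = v/f' = 1488/3730.31 ≈ 39.9 cm.

39.9 cm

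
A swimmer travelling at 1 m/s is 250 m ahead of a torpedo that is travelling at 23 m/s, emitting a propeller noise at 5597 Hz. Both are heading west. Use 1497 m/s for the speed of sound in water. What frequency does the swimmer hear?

The swimmer is ahead, so the torpedo is moving toward it while the swimmer is moving away from the torpedo.
General Doppler shift: f' = f · (v − v_o)/(v − v_s).
f' = 5597 × (1497 − 1)/(1497 − 23) = 5597 × 1496/1474 ≈ 5681 Hz.

5681 Hz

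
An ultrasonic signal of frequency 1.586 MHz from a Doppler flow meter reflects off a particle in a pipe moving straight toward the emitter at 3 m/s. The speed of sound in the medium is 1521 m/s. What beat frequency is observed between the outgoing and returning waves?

6269 Hz

The particle in a pipe first receives the wave as a moving observer: f₁ = f₀ · (v + u)/v = 1.586 × (1521 + 3)/1521 ≈ 1.58913 MHz.
On reflection it acts as a source moving toward the stationary detector: f₂ = f₁ · v/(v − u) = 1.58913 × 1521/1518 ≈ 1.59227 MHz.
Equivalently f₂ = f₀ · (v + u)/(v − u).
Beat frequency (with f₀ = 1586000 Hz): |f₂ − f₀| = 2u·f₀/(v − u) = 2 × 3 × 1586000/1518 ≈ 6269 Hz.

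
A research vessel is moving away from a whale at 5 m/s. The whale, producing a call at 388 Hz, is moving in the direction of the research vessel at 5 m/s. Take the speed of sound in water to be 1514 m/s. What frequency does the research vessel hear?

388 Hz

General Doppler shift: f' = f · (v − v_o)/(v − v_s).
f' = 388 × (1514 − 5)/(1514 − 5) = 388 × 1509/1509 ≈ 388 Hz.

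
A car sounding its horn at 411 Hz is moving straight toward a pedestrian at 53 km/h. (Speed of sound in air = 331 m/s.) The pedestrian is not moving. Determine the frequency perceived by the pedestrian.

430 Hz

53 km/h = 14.72 m/s.
Only the source moves, toward the listener, so f' = f · v/(v − v_s).
f' = 411 × 331/(331 − 14.72) = 411 × 331/316.3 ≈ 430 Hz.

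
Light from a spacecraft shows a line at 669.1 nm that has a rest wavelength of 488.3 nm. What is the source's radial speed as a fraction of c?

λ'/λ₀ = 1.3703 > 1 (redshift), so the source is receding.
λ'/λ₀ = √((1 + β)/(1 − β)) for a receding source ⇒ β = (r² − 1)/(r² + 1) with r = λ'/λ₀.
β = (1.8776 − 1)/(1.8776 + 1) ≈ 0.305.

0.305c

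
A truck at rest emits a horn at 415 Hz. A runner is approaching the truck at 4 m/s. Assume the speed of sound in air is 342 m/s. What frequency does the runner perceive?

Moving observer, stationary source: f' = f · (v + v_o)/v.
f' = 415 × (342 + 4)/342 = 415 × 346/342 ≈ 420 Hz.

420 Hz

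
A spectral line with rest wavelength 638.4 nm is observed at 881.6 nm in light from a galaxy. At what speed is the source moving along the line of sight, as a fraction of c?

0.312c

λ'/λ₀ = 1.3810 > 1 (redshift), so the source is receding.
λ'/λ₀ = √((1 + β)/(1 − β)) for a receding source ⇒ β = (r² − 1)/(r² + 1) with r = λ'/λ₀.
β = (1.9070 − 1)/(1.9070 + 1) ≈ 0.312.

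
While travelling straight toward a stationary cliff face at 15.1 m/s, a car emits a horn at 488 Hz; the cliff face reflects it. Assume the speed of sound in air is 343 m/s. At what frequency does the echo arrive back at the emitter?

533 Hz

The cliff face receives the sound from a moving source: f₁ = f₀ · v/(v − v_e) = 488 × 343/327.9 ≈ 510 Hz.
On the return leg the car is a moving observer: f₂ = f₁ · (v + v_e)/v = 510 × 358.1/343 ≈ 533 Hz.
Equivalently f₂ = f₀ · (v + v_e)/(v − v_e).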